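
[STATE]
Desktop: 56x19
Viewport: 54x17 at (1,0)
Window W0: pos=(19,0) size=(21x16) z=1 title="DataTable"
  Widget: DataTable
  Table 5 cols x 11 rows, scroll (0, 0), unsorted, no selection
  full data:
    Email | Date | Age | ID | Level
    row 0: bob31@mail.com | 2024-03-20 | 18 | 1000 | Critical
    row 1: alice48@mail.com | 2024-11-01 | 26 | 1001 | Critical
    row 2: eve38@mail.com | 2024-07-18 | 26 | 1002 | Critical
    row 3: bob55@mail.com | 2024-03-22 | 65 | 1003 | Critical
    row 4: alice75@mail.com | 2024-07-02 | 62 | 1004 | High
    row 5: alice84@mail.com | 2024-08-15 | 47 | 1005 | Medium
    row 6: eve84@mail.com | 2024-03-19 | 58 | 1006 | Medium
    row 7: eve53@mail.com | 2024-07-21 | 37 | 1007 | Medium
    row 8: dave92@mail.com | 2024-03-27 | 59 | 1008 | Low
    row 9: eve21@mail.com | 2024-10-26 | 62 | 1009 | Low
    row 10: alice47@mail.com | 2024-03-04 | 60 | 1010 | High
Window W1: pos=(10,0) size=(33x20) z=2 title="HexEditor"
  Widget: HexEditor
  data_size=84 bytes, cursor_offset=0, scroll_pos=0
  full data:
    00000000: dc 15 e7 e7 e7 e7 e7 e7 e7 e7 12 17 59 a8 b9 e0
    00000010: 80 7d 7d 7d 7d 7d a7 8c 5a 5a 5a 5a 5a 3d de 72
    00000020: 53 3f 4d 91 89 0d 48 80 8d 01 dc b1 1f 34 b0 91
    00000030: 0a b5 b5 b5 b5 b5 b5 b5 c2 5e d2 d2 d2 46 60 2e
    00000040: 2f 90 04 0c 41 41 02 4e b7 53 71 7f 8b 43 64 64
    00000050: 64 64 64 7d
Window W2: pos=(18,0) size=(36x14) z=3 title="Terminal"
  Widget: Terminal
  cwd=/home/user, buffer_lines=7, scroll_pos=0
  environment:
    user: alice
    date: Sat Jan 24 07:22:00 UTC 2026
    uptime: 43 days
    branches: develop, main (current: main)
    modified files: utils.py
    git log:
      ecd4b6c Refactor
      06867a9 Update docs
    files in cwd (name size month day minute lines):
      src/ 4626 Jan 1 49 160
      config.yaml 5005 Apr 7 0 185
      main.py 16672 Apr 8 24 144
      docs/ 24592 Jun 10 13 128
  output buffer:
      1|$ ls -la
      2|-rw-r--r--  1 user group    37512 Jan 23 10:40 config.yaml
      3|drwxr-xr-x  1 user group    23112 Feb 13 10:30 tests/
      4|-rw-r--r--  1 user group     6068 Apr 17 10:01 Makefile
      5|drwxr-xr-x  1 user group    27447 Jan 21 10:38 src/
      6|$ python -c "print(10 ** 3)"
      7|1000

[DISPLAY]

         ┏━━━━━━━┏━━━━━━━━━━━━━━━━━━━━━━━━━━━━━━━━━━┓ 
         ┃ HexEdi┃ Terminal                         ┃ 
         ┠───────┠──────────────────────────────────┨ 
         ┃0000000┃$ ls -la                          ┃ 
         ┃0000001┃-rw-r--r--  1 user group    37512 ┃ 
         ┃0000002┃drwxr-xr-x  1 user group    23112 ┃ 
         ┃0000003┃-rw-r--r--  1 user group     6068 ┃ 
         ┃0000004┃drwxr-xr-x  1 user group    27447 ┃ 
         ┃0000005┃$ python -c "print(10 ** 3)"      ┃ 
         ┃       ┃1000                              ┃ 
         ┃       ┃$ █                               ┃ 
         ┃       ┃                                  ┃ 
         ┃       ┃                                  ┃ 
         ┃       ┗━━━━━━━━━━━━━━━━━━━━━━━━━━━━━━━━━━┛ 
         ┃                               ┃            
         ┃                               ┃            
         ┃                               ┃            


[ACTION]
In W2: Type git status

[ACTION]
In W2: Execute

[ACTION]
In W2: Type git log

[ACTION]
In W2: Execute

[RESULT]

         ┏━━━━━━━┏━━━━━━━━━━━━━━━━━━━━━━━━━━━━━━━━━━┓ 
         ┃ HexEdi┃ Terminal                         ┃ 
         ┠───────┠──────────────────────────────────┨ 
         ┃0000000┃1000                              ┃ 
         ┃0000001┃$ git status                      ┃ 
         ┃0000002┃On branch main                    ┃ 
         ┃0000003┃Changes not staged for commit:    ┃ 
         ┃0000004┃                                  ┃ 
         ┃0000005┃        modified:   utils.py      ┃ 
         ┃       ┃$ git log                         ┃ 
         ┃       ┃ecd4b6c Refactor                  ┃ 
         ┃       ┃06867a9 Update docs               ┃ 
         ┃       ┃$ █                               ┃ 
         ┃       ┗━━━━━━━━━━━━━━━━━━━━━━━━━━━━━━━━━━┛ 
         ┃                               ┃            
         ┃                               ┃            
         ┃                               ┃            


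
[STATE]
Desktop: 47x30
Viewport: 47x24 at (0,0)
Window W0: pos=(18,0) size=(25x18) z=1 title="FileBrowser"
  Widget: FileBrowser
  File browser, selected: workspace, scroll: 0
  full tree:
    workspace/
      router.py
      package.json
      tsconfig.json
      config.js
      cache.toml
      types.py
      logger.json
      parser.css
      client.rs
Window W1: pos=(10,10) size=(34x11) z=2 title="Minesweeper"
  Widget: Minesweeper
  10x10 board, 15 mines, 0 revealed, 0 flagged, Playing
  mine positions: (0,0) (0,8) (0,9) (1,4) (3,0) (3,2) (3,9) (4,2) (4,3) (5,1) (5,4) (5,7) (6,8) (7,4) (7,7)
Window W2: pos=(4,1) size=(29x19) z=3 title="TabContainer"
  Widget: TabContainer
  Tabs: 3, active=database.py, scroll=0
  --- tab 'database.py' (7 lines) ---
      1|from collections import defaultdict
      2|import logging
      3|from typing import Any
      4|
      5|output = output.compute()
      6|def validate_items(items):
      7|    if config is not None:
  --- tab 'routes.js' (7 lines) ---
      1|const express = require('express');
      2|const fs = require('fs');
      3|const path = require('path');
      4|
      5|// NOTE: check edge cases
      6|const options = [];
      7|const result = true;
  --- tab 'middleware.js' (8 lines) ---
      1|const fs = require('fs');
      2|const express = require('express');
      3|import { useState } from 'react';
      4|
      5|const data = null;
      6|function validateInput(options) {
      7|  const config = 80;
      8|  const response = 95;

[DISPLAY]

                  ┏━━━━━━━━━━━━━━━━━━━━━━━┓    
    ┏━━━━━━━━━━━━━━━━━━━━━━━━━━━┓         ┃    
    ┃ TabContainer              ┃─────────┨    
    ┠───────────────────────────┨e/       ┃    
    ┃[database.py]│ routes.js │ ┃         ┃    
    ┃───────────────────────────┃on       ┃    
    ┃from collections import def┃son      ┃    
    ┃import logging             ┃         ┃    
    ┃from typing import Any     ┃         ┃    
    ┃                           ┃         ┃    
    ┃output = output.compute()  ┃━━━━━━━━━━┓   
    ┃def validate_items(items): ┃          ┃   
    ┃    if config is not None: ┃──────────┨   
    ┃                           ┃          ┃   
    ┃                           ┃          ┃   
    ┃                           ┃          ┃   
    ┃                           ┃          ┃   
    ┃                           ┃          ┃   
    ┃                           ┃          ┃   
    ┗━━━━━━━━━━━━━━━━━━━━━━━━━━━┛          ┃   
          ┗━━━━━━━━━━━━━━━━━━━━━━━━━━━━━━━━┛   
                                               
                                               
                                               


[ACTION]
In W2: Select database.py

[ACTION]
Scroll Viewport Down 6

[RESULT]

    ┃from collections import def┃son      ┃    
    ┃import logging             ┃         ┃    
    ┃from typing import Any     ┃         ┃    
    ┃                           ┃         ┃    
    ┃output = output.compute()  ┃━━━━━━━━━━┓   
    ┃def validate_items(items): ┃          ┃   
    ┃    if config is not None: ┃──────────┨   
    ┃                           ┃          ┃   
    ┃                           ┃          ┃   
    ┃                           ┃          ┃   
    ┃                           ┃          ┃   
    ┃                           ┃          ┃   
    ┃                           ┃          ┃   
    ┗━━━━━━━━━━━━━━━━━━━━━━━━━━━┛          ┃   
          ┗━━━━━━━━━━━━━━━━━━━━━━━━━━━━━━━━┛   
                                               
                                               
                                               
                                               
                                               
                                               
                                               
                                               
                                               


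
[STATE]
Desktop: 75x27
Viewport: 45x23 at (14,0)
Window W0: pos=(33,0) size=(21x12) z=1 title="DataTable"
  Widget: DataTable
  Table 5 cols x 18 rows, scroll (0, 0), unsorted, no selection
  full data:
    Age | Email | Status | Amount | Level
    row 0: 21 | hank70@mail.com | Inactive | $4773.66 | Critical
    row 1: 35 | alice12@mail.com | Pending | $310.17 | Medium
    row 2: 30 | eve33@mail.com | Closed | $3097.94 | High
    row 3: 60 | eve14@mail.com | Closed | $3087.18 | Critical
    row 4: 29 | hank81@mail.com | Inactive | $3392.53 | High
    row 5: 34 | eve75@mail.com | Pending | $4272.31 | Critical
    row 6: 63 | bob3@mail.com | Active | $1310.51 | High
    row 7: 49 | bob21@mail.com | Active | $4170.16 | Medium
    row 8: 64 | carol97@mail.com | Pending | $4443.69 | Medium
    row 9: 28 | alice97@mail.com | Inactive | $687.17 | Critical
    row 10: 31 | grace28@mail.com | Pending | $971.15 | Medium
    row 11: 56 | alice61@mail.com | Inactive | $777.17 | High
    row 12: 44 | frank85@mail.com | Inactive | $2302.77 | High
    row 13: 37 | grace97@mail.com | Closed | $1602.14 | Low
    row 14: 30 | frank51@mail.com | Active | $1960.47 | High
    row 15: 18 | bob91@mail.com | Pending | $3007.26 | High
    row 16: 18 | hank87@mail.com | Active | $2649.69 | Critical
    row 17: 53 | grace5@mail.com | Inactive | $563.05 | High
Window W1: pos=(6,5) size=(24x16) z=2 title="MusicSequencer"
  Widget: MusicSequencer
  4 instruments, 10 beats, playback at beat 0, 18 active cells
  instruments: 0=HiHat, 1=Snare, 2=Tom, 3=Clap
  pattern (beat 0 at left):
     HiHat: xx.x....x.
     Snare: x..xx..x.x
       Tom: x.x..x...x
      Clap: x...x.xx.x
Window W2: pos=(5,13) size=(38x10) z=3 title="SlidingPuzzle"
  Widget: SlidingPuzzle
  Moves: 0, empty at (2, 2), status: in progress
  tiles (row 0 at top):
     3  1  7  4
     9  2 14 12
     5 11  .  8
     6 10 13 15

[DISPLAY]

                   ┏━━━━━━━━━━━━━━━━━━━┓     
                   ┃ DataTable         ┃     
                   ┠───────────────────┨     
                   ┃Age│Email          ┃     
                   ┃───┼───────────────┃     
━━━━━━━━━━━━━━━┓   ┃21 │hank70@mail.com┃     
equencer       ┃   ┃35 │alice12@mail.co┃     
───────────────┨   ┃30 │eve33@mail.com ┃     
123456789      ┃   ┃60 │eve14@mail.com ┃     
█·█····█·      ┃   ┃29 │hank81@mail.com┃     
··██··█·█      ┃   ┃34 │eve75@mail.com ┃     
·█··█···█      ┃   ┗━━━━━━━━━━━━━━━━━━━┛     
···█·██·█      ┃                             
━━━━━━━━━━━━━━━━━━━━━━━━━━━━┓                
Puzzle                      ┃                
────────────────────────────┨                
──┬────┬────┐               ┃                
1 │  7 │  4 │               ┃                
──┼────┼────┤               ┃                
2 │ 14 │ 12 │               ┃                
──┼────┼────┤               ┃                
1 │    │  8 │               ┃                
━━━━━━━━━━━━━━━━━━━━━━━━━━━━┛                


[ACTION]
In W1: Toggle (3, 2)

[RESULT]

                   ┏━━━━━━━━━━━━━━━━━━━┓     
                   ┃ DataTable         ┃     
                   ┠───────────────────┨     
                   ┃Age│Email          ┃     
                   ┃───┼───────────────┃     
━━━━━━━━━━━━━━━┓   ┃21 │hank70@mail.com┃     
equencer       ┃   ┃35 │alice12@mail.co┃     
───────────────┨   ┃30 │eve33@mail.com ┃     
123456789      ┃   ┃60 │eve14@mail.com ┃     
█·█····█·      ┃   ┃29 │hank81@mail.com┃     
··██··█·█      ┃   ┃34 │eve75@mail.com ┃     
·█··█···█      ┃   ┗━━━━━━━━━━━━━━━━━━━┛     
·█·█·██·█      ┃                             
━━━━━━━━━━━━━━━━━━━━━━━━━━━━┓                
Puzzle                      ┃                
────────────────────────────┨                
──┬────┬────┐               ┃                
1 │  7 │  4 │               ┃                
──┼────┼────┤               ┃                
2 │ 14 │ 12 │               ┃                
──┼────┼────┤               ┃                
1 │    │  8 │               ┃                
━━━━━━━━━━━━━━━━━━━━━━━━━━━━┛                


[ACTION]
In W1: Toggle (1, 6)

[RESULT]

                   ┏━━━━━━━━━━━━━━━━━━━┓     
                   ┃ DataTable         ┃     
                   ┠───────────────────┨     
                   ┃Age│Email          ┃     
                   ┃───┼───────────────┃     
━━━━━━━━━━━━━━━┓   ┃21 │hank70@mail.com┃     
equencer       ┃   ┃35 │alice12@mail.co┃     
───────────────┨   ┃30 │eve33@mail.com ┃     
123456789      ┃   ┃60 │eve14@mail.com ┃     
█·█····█·      ┃   ┃29 │hank81@mail.com┃     
··██·██·█      ┃   ┃34 │eve75@mail.com ┃     
·█··█···█      ┃   ┗━━━━━━━━━━━━━━━━━━━┛     
·█·█·██·█      ┃                             
━━━━━━━━━━━━━━━━━━━━━━━━━━━━┓                
Puzzle                      ┃                
────────────────────────────┨                
──┬────┬────┐               ┃                
1 │  7 │  4 │               ┃                
──┼────┼────┤               ┃                
2 │ 14 │ 12 │               ┃                
──┼────┼────┤               ┃                
1 │    │  8 │               ┃                
━━━━━━━━━━━━━━━━━━━━━━━━━━━━┛                


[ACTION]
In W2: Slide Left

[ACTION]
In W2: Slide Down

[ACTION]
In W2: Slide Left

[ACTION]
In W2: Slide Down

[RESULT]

                   ┏━━━━━━━━━━━━━━━━━━━┓     
                   ┃ DataTable         ┃     
                   ┠───────────────────┨     
                   ┃Age│Email          ┃     
                   ┃───┼───────────────┃     
━━━━━━━━━━━━━━━┓   ┃21 │hank70@mail.com┃     
equencer       ┃   ┃35 │alice12@mail.co┃     
───────────────┨   ┃30 │eve33@mail.com ┃     
123456789      ┃   ┃60 │eve14@mail.com ┃     
█·█····█·      ┃   ┃29 │hank81@mail.com┃     
··██·██·█      ┃   ┃34 │eve75@mail.com ┃     
·█··█···█      ┃   ┗━━━━━━━━━━━━━━━━━━━┛     
·█·█·██·█      ┃                             
━━━━━━━━━━━━━━━━━━━━━━━━━━━━┓                
Puzzle                      ┃                
────────────────────────────┨                
──┬────┬────┐               ┃                
1 │  7 │    │               ┃                
──┼────┼────┤               ┃                
2 │ 14 │  4 │               ┃                
──┼────┼────┤               ┃                
1 │  8 │ 12 │               ┃                
━━━━━━━━━━━━━━━━━━━━━━━━━━━━┛                


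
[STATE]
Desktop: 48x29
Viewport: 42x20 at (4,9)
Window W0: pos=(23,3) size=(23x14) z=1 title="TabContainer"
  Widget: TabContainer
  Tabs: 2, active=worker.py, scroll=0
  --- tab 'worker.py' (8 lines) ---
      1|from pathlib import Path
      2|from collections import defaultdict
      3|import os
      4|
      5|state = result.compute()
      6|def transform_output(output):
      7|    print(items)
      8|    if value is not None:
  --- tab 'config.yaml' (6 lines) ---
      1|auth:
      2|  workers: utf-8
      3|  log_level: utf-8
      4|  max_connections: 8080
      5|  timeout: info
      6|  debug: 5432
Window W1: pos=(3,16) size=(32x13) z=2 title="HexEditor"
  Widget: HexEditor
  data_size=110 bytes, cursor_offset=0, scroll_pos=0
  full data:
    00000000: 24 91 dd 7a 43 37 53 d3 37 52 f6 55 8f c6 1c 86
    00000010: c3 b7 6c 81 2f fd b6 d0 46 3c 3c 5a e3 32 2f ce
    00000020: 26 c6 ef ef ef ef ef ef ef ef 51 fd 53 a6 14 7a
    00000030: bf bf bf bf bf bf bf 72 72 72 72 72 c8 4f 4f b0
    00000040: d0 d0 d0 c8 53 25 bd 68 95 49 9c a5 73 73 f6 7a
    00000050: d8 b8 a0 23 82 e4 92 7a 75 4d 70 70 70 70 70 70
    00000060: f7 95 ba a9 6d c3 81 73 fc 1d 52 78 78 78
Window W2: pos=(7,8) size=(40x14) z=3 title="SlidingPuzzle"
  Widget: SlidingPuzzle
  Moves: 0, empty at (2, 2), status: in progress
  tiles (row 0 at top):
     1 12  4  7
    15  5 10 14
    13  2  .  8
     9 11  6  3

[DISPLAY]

   ┃ SlidingPuzzle                        
   ┠──────────────────────────────────────
   ┃┌────┬────┬────┬────┐                 
   ┃│  1 │ 12 │  4 │  7 │                 
   ┃├────┼────┼────┼────┤                 
   ┃│ 15 │  5 │ 10 │ 14 │                 
   ┃├────┼────┼────┼────┤                 
━━━┃│ 13 │  2 │    │  8 │                 
 He┃├────┼────┼────┼────┤                 
───┃│  9 │ 11 │  6 │  3 │                 
000┃└────┴────┴────┴────┘                 
000┃Moves: 0                              
000┗━━━━━━━━━━━━━━━━━━━━━━━━━━━━━━━━━━━━━━
00000030  bf bf bf bf bf bf bf┃           
00000040  d0 d0 d0 c8 53 25 bd┃           
00000050  d8 b8 a0 23 82 e4 92┃           
00000060  f7 95 ba a9 6d c3 81┃           
                              ┃           
                              ┃           
━━━━━━━━━━━━━━━━━━━━━━━━━━━━━━┛           


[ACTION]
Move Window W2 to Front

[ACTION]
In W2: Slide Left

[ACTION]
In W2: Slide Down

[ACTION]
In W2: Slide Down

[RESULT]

   ┃ SlidingPuzzle                        
   ┠──────────────────────────────────────
   ┃┌────┬────┬────┬────┐                 
   ┃│  1 │ 12 │  4 │    │                 
   ┃├────┼────┼────┼────┤                 
   ┃│ 15 │  5 │ 10 │  7 │                 
   ┃├────┼────┼────┼────┤                 
━━━┃│ 13 │  2 │  8 │ 14 │                 
 He┃├────┼────┼────┼────┤                 
───┃│  9 │ 11 │  6 │  3 │                 
000┃└────┴────┴────┴────┘                 
000┃Moves: 3                              
000┗━━━━━━━━━━━━━━━━━━━━━━━━━━━━━━━━━━━━━━
00000030  bf bf bf bf bf bf bf┃           
00000040  d0 d0 d0 c8 53 25 bd┃           
00000050  d8 b8 a0 23 82 e4 92┃           
00000060  f7 95 ba a9 6d c3 81┃           
                              ┃           
                              ┃           
━━━━━━━━━━━━━━━━━━━━━━━━━━━━━━┛           


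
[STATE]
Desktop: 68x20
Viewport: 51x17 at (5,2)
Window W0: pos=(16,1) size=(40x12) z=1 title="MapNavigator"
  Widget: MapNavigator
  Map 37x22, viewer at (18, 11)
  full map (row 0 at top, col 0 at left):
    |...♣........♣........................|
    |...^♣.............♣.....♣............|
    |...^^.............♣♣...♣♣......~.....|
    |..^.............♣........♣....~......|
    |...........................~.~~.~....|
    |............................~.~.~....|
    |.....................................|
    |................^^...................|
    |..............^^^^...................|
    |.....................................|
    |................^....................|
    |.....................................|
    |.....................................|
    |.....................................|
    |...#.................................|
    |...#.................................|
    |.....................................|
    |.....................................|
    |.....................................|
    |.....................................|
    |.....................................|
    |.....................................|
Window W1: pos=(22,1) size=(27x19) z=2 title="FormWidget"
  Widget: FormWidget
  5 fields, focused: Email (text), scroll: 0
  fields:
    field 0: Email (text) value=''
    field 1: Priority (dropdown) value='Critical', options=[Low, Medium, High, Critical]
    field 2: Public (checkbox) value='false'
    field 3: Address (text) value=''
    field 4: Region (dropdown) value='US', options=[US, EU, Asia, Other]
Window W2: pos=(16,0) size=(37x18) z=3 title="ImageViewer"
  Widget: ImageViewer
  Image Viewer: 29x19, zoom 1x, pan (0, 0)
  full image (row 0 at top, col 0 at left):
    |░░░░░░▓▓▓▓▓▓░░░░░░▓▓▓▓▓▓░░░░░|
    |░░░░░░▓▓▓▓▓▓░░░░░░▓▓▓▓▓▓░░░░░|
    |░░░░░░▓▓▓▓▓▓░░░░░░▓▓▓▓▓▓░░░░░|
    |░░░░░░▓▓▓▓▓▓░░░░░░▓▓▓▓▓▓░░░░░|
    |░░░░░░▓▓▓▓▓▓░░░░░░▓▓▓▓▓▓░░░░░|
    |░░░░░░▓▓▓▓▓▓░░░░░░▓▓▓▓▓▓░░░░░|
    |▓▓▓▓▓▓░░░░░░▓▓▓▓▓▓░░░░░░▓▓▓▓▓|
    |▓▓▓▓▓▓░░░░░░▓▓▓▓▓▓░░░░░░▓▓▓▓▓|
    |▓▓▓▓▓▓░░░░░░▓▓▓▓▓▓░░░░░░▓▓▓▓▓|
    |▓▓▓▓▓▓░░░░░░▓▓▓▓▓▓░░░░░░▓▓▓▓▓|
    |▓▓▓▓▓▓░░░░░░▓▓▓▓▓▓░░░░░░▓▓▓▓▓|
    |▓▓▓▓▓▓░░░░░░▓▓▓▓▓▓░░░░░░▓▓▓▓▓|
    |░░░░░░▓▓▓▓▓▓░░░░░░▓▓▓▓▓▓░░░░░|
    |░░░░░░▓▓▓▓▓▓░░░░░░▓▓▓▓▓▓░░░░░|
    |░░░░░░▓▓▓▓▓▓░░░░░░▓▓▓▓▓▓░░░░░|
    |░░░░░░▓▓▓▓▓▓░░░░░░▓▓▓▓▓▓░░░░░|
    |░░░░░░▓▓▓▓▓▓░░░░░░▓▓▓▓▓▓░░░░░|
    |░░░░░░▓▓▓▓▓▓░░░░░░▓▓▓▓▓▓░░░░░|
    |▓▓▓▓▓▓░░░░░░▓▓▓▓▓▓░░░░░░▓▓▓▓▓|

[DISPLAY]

           ┠───────────────────────────────────┨  ┃
           ┃░░░░░░▓▓▓▓▓▓░░░░░░▓▓▓▓▓▓░░░░░      ┃──┨
           ┃░░░░░░▓▓▓▓▓▓░░░░░░▓▓▓▓▓▓░░░░░      ┃..┃
           ┃░░░░░░▓▓▓▓▓▓░░░░░░▓▓▓▓▓▓░░░░░      ┃..┃
           ┃░░░░░░▓▓▓▓▓▓░░░░░░▓▓▓▓▓▓░░░░░      ┃..┃
           ┃░░░░░░▓▓▓▓▓▓░░░░░░▓▓▓▓▓▓░░░░░      ┃..┃
           ┃░░░░░░▓▓▓▓▓▓░░░░░░▓▓▓▓▓▓░░░░░      ┃..┃
           ┃▓▓▓▓▓▓░░░░░░▓▓▓▓▓▓░░░░░░▓▓▓▓▓      ┃..┃
           ┃▓▓▓▓▓▓░░░░░░▓▓▓▓▓▓░░░░░░▓▓▓▓▓      ┃..┃
           ┃▓▓▓▓▓▓░░░░░░▓▓▓▓▓▓░░░░░░▓▓▓▓▓      ┃..┃
           ┃▓▓▓▓▓▓░░░░░░▓▓▓▓▓▓░░░░░░▓▓▓▓▓      ┃━━┛
           ┃▓▓▓▓▓▓░░░░░░▓▓▓▓▓▓░░░░░░▓▓▓▓▓      ┃   
           ┃▓▓▓▓▓▓░░░░░░▓▓▓▓▓▓░░░░░░▓▓▓▓▓      ┃   
           ┃░░░░░░▓▓▓▓▓▓░░░░░░▓▓▓▓▓▓░░░░░      ┃   
           ┃░░░░░░▓▓▓▓▓▓░░░░░░▓▓▓▓▓▓░░░░░      ┃   
           ┗━━━━━━━━━━━━━━━━━━━━━━━━━━━━━━━━━━━┛   
                 ┃                         ┃       


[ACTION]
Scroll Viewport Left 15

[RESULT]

                ┠──────────────────────────────────
                ┃░░░░░░▓▓▓▓▓▓░░░░░░▓▓▓▓▓▓░░░░░     
                ┃░░░░░░▓▓▓▓▓▓░░░░░░▓▓▓▓▓▓░░░░░     
                ┃░░░░░░▓▓▓▓▓▓░░░░░░▓▓▓▓▓▓░░░░░     
                ┃░░░░░░▓▓▓▓▓▓░░░░░░▓▓▓▓▓▓░░░░░     
                ┃░░░░░░▓▓▓▓▓▓░░░░░░▓▓▓▓▓▓░░░░░     
                ┃░░░░░░▓▓▓▓▓▓░░░░░░▓▓▓▓▓▓░░░░░     
                ┃▓▓▓▓▓▓░░░░░░▓▓▓▓▓▓░░░░░░▓▓▓▓▓     
                ┃▓▓▓▓▓▓░░░░░░▓▓▓▓▓▓░░░░░░▓▓▓▓▓     
                ┃▓▓▓▓▓▓░░░░░░▓▓▓▓▓▓░░░░░░▓▓▓▓▓     
                ┃▓▓▓▓▓▓░░░░░░▓▓▓▓▓▓░░░░░░▓▓▓▓▓     
                ┃▓▓▓▓▓▓░░░░░░▓▓▓▓▓▓░░░░░░▓▓▓▓▓     
                ┃▓▓▓▓▓▓░░░░░░▓▓▓▓▓▓░░░░░░▓▓▓▓▓     
                ┃░░░░░░▓▓▓▓▓▓░░░░░░▓▓▓▓▓▓░░░░░     
                ┃░░░░░░▓▓▓▓▓▓░░░░░░▓▓▓▓▓▓░░░░░     
                ┗━━━━━━━━━━━━━━━━━━━━━━━━━━━━━━━━━━
                      ┃                         ┃  


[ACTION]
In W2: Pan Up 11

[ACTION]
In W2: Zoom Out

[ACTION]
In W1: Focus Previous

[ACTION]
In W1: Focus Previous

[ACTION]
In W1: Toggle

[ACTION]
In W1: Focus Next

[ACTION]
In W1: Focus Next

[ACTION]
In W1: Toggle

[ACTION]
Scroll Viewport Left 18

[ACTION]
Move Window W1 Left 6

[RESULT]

                ┠──────────────────────────────────
                ┃░░░░░░▓▓▓▓▓▓░░░░░░▓▓▓▓▓▓░░░░░     
                ┃░░░░░░▓▓▓▓▓▓░░░░░░▓▓▓▓▓▓░░░░░     
                ┃░░░░░░▓▓▓▓▓▓░░░░░░▓▓▓▓▓▓░░░░░     
                ┃░░░░░░▓▓▓▓▓▓░░░░░░▓▓▓▓▓▓░░░░░     
                ┃░░░░░░▓▓▓▓▓▓░░░░░░▓▓▓▓▓▓░░░░░     
                ┃░░░░░░▓▓▓▓▓▓░░░░░░▓▓▓▓▓▓░░░░░     
                ┃▓▓▓▓▓▓░░░░░░▓▓▓▓▓▓░░░░░░▓▓▓▓▓     
                ┃▓▓▓▓▓▓░░░░░░▓▓▓▓▓▓░░░░░░▓▓▓▓▓     
                ┃▓▓▓▓▓▓░░░░░░▓▓▓▓▓▓░░░░░░▓▓▓▓▓     
                ┃▓▓▓▓▓▓░░░░░░▓▓▓▓▓▓░░░░░░▓▓▓▓▓     
                ┃▓▓▓▓▓▓░░░░░░▓▓▓▓▓▓░░░░░░▓▓▓▓▓     
                ┃▓▓▓▓▓▓░░░░░░▓▓▓▓▓▓░░░░░░▓▓▓▓▓     
                ┃░░░░░░▓▓▓▓▓▓░░░░░░▓▓▓▓▓▓░░░░░     
                ┃░░░░░░▓▓▓▓▓▓░░░░░░▓▓▓▓▓▓░░░░░     
                ┗━━━━━━━━━━━━━━━━━━━━━━━━━━━━━━━━━━
                ┃                         ┃        


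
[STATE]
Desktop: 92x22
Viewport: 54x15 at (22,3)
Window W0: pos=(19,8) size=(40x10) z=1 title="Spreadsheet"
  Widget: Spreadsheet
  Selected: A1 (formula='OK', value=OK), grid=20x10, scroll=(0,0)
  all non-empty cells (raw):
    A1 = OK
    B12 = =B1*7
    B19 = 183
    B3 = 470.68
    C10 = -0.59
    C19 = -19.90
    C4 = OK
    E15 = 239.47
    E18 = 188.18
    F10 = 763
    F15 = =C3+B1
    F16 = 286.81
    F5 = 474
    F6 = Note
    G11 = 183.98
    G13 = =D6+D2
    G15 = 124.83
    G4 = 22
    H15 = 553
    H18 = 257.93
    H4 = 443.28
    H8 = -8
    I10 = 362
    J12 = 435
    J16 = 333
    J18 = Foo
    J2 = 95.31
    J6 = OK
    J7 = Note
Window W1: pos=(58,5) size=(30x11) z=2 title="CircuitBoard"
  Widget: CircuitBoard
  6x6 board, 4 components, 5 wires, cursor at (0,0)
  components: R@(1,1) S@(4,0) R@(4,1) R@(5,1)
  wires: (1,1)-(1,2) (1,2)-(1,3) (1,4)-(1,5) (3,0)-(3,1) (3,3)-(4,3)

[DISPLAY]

                                                      
                                                      
                                    ┏━━━━━━━━━━━━━━━━━
                                    ┃ CircuitBoard    
                                    ┠─────────────────
━━━━━━━━━━━━━━━━━━━━━━━━━━━━━━━━━━━━┃   0 1 2 3 4 5   
preadsheet                          ┃0  [.]           
────────────────────────────────────┃                 
: OK                                ┃1       R ─ · ─ ·
     A       B       C       D      ┃                 
------------------------------------┃2                
1 [OK]           0       0       0  ┃                 
2        0       0       0       0  ┗━━━━━━━━━━━━━━━━━
3        0  470.68       0       0  ┃                 
━━━━━━━━━━━━━━━━━━━━━━━━━━━━━━━━━━━━┛                 


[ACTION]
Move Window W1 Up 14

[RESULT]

                                    ┃   0 1 2 3 4 5   
                                    ┃0  [.]           
                                    ┃                 
                                    ┃1       R ─ · ─ ·
                                    ┃                 
━━━━━━━━━━━━━━━━━━━━━━━━━━━━━━━━━━━━┃2                
preadsheet                          ┃                 
────────────────────────────────────┗━━━━━━━━━━━━━━━━━
: OK                                ┃                 
     A       B       C       D      ┃                 
------------------------------------┃                 
1 [OK]           0       0       0  ┃                 
2        0       0       0       0  ┃                 
3        0  470.68       0       0  ┃                 
━━━━━━━━━━━━━━━━━━━━━━━━━━━━━━━━━━━━┛                 


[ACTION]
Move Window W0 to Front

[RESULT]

                                    ┃   0 1 2 3 4 5   
                                    ┃0  [.]           
                                    ┃                 
                                    ┃1       R ─ · ─ ·
                                    ┃                 
━━━━━━━━━━━━━━━━━━━━━━━━━━━━━━━━━━━━┓2                
preadsheet                          ┃                 
────────────────────────────────────┨━━━━━━━━━━━━━━━━━
: OK                                ┃                 
     A       B       C       D      ┃                 
------------------------------------┃                 
1 [OK]           0       0       0  ┃                 
2        0       0       0       0  ┃                 
3        0  470.68       0       0  ┃                 
━━━━━━━━━━━━━━━━━━━━━━━━━━━━━━━━━━━━┛                 


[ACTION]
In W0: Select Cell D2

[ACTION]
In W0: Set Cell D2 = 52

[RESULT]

                                    ┃   0 1 2 3 4 5   
                                    ┃0  [.]           
                                    ┃                 
                                    ┃1       R ─ · ─ ·
                                    ┃                 
━━━━━━━━━━━━━━━━━━━━━━━━━━━━━━━━━━━━┓2                
preadsheet                          ┃                 
────────────────────────────────────┨━━━━━━━━━━━━━━━━━
: 52                                ┃                 
     A       B       C       D      ┃                 
------------------------------------┃                 
1 OK             0       0       0  ┃                 
2        0       0       0    [52]  ┃                 
3        0  470.68       0       0  ┃                 
━━━━━━━━━━━━━━━━━━━━━━━━━━━━━━━━━━━━┛                 


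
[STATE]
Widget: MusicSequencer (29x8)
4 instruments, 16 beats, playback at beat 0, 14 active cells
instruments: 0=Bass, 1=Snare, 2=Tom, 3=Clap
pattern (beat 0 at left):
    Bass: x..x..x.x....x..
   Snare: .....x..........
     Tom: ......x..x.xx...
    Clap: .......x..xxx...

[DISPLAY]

      ▼123456789012345       
  Bass█··█··█·█····█··       
 Snare·····█··········       
   Tom······█··█·██···       
  Clap·······█··███···       
                             
                             
                             


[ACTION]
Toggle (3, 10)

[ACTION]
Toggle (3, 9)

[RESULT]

      ▼123456789012345       
  Bass█··█··█·█····█··       
 Snare·····█··········       
   Tom······█··█·██···       
  Clap·······█·█·██···       
                             
                             
                             


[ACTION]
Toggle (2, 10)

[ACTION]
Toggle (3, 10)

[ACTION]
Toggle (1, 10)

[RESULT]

      ▼123456789012345       
  Bass█··█··█·█····█··       
 Snare·····█····█·····       
   Tom······█··████···       
  Clap·······█·████···       
                             
                             
                             


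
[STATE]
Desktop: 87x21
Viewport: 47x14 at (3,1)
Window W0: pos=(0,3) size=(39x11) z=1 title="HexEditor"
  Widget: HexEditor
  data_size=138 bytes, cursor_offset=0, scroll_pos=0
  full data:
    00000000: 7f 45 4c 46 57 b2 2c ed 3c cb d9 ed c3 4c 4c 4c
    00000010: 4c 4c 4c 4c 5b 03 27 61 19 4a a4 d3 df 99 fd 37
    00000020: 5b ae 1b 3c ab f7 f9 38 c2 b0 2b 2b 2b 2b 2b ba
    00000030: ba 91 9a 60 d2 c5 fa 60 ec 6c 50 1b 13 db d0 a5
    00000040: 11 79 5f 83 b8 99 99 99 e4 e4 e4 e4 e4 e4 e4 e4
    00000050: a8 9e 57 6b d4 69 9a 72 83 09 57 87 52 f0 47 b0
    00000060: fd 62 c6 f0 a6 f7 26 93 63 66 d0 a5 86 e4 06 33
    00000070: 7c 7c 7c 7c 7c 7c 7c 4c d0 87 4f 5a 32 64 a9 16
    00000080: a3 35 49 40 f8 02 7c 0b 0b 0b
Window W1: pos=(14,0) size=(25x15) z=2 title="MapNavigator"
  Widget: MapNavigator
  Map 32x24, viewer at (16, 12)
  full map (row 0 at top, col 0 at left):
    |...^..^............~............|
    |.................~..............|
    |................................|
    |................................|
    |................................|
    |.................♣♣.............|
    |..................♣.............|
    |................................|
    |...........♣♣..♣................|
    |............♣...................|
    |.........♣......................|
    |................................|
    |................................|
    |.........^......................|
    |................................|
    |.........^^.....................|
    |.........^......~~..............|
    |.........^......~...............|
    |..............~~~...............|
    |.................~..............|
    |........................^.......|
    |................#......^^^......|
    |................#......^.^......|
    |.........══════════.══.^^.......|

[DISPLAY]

           ┃ MapNavigator          ┃           
           ┠───────────────────────┨           
━━━━━━━━━━━┃.......................┃           
exEditor   ┃......♣♣..♣............┃           
───────────┃.......♣...............┃           
000000  7F ┃....♣..................┃           
000010  4c ┃.......................┃           
000020  5b ┃...........@...........┃           
000030  ba ┃....^..................┃           
000040  11 ┃.......................┃           
000050  a8 ┃....^^.................┃           
000060  fd ┃....^......~~..........┃           
━━━━━━━━━━━┃....^......~...........┃           
           ┗━━━━━━━━━━━━━━━━━━━━━━━┛           


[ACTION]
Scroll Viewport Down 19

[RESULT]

000010  4c ┃.......................┃           
000020  5b ┃...........@...........┃           
000030  ba ┃....^..................┃           
000040  11 ┃.......................┃           
000050  a8 ┃....^^.................┃           
000060  fd ┃....^......~~..........┃           
━━━━━━━━━━━┃....^......~...........┃           
           ┗━━━━━━━━━━━━━━━━━━━━━━━┛           
                                               
                                               
                                               
                                               
                                               
                                               


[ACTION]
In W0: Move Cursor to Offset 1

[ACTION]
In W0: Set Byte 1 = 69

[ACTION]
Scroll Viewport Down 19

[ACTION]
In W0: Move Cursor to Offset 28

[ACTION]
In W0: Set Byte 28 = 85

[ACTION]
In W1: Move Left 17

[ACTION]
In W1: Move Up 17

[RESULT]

000010  4c ┃                       ┃           
000020  5b ┃           @..^..^.....┃           
000030  ba ┃           ............┃           
000040  11 ┃           ............┃           
000050  a8 ┃           ............┃           
000060  fd ┃           ............┃           
━━━━━━━━━━━┃           ............┃           
           ┗━━━━━━━━━━━━━━━━━━━━━━━┛           
                                               
                                               
                                               
                                               
                                               
                                               
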